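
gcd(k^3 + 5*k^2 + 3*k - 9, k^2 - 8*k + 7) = k - 1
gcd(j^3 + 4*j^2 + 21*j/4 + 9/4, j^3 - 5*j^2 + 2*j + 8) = j + 1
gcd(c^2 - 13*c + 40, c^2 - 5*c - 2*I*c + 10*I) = c - 5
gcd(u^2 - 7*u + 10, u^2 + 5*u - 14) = u - 2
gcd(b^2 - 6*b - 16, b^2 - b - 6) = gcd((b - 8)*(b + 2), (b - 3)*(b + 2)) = b + 2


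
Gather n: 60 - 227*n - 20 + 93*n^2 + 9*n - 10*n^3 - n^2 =-10*n^3 + 92*n^2 - 218*n + 40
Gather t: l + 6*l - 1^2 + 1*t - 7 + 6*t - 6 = 7*l + 7*t - 14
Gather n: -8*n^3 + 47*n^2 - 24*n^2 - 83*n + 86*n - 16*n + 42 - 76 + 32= -8*n^3 + 23*n^2 - 13*n - 2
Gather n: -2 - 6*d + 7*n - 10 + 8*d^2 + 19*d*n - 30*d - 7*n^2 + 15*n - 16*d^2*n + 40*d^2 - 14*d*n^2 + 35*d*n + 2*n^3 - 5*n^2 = 48*d^2 - 36*d + 2*n^3 + n^2*(-14*d - 12) + n*(-16*d^2 + 54*d + 22) - 12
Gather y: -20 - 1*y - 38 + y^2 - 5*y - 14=y^2 - 6*y - 72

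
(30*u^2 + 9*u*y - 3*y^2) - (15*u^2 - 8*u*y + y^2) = 15*u^2 + 17*u*y - 4*y^2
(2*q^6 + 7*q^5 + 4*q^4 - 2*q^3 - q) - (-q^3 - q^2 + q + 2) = 2*q^6 + 7*q^5 + 4*q^4 - q^3 + q^2 - 2*q - 2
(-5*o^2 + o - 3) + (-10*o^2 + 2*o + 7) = -15*o^2 + 3*o + 4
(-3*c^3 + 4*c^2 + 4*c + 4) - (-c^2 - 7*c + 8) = -3*c^3 + 5*c^2 + 11*c - 4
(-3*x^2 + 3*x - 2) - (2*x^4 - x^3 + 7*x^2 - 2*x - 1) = -2*x^4 + x^3 - 10*x^2 + 5*x - 1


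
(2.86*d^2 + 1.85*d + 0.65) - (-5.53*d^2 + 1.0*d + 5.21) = 8.39*d^2 + 0.85*d - 4.56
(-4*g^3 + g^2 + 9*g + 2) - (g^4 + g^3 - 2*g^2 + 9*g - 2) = -g^4 - 5*g^3 + 3*g^2 + 4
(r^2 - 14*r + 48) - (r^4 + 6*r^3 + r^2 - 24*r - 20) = -r^4 - 6*r^3 + 10*r + 68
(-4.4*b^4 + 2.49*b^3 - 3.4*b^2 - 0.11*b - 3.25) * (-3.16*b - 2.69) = 13.904*b^5 + 3.9676*b^4 + 4.0459*b^3 + 9.4936*b^2 + 10.5659*b + 8.7425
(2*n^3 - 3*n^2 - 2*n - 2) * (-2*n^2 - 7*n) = -4*n^5 - 8*n^4 + 25*n^3 + 18*n^2 + 14*n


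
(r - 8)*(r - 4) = r^2 - 12*r + 32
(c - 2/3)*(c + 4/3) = c^2 + 2*c/3 - 8/9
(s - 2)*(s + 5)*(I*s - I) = I*s^3 + 2*I*s^2 - 13*I*s + 10*I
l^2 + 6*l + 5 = (l + 1)*(l + 5)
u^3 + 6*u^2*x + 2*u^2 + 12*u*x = u*(u + 2)*(u + 6*x)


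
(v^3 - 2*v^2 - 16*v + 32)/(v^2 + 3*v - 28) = (v^2 + 2*v - 8)/(v + 7)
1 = 1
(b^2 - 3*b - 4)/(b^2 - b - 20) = (-b^2 + 3*b + 4)/(-b^2 + b + 20)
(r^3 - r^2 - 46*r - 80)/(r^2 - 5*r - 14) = (r^2 - 3*r - 40)/(r - 7)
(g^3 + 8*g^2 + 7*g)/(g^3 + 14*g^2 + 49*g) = (g + 1)/(g + 7)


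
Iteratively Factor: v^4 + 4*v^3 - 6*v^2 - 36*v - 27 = (v + 1)*(v^3 + 3*v^2 - 9*v - 27) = (v + 1)*(v + 3)*(v^2 - 9) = (v + 1)*(v + 3)^2*(v - 3)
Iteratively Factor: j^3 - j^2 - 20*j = (j - 5)*(j^2 + 4*j) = j*(j - 5)*(j + 4)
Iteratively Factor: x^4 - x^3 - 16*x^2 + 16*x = (x - 4)*(x^3 + 3*x^2 - 4*x) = (x - 4)*(x + 4)*(x^2 - x) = x*(x - 4)*(x + 4)*(x - 1)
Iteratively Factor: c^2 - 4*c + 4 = (c - 2)*(c - 2)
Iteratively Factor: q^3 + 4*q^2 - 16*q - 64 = (q - 4)*(q^2 + 8*q + 16) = (q - 4)*(q + 4)*(q + 4)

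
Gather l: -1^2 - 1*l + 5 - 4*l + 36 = 40 - 5*l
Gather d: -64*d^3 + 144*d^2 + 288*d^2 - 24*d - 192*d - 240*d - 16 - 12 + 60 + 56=-64*d^3 + 432*d^2 - 456*d + 88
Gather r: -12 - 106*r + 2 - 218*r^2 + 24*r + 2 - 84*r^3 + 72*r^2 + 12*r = -84*r^3 - 146*r^2 - 70*r - 8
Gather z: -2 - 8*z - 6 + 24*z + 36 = 16*z + 28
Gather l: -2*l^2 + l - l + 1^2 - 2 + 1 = -2*l^2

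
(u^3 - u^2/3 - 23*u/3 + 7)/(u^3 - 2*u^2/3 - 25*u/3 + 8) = (3*u - 7)/(3*u - 8)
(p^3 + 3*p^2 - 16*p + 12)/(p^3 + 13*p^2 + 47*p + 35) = (p^3 + 3*p^2 - 16*p + 12)/(p^3 + 13*p^2 + 47*p + 35)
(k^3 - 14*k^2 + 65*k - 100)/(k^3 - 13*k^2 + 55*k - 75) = (k - 4)/(k - 3)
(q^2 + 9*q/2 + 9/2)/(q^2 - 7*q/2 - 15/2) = (q + 3)/(q - 5)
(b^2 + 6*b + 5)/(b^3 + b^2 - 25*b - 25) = 1/(b - 5)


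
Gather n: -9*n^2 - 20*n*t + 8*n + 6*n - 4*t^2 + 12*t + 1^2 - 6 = -9*n^2 + n*(14 - 20*t) - 4*t^2 + 12*t - 5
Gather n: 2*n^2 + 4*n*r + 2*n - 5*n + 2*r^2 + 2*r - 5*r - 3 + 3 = 2*n^2 + n*(4*r - 3) + 2*r^2 - 3*r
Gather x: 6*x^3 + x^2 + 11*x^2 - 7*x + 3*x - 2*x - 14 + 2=6*x^3 + 12*x^2 - 6*x - 12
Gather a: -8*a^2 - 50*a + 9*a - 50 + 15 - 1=-8*a^2 - 41*a - 36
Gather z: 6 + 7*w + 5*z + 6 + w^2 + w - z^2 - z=w^2 + 8*w - z^2 + 4*z + 12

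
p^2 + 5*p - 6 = (p - 1)*(p + 6)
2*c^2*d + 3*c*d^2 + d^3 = d*(c + d)*(2*c + d)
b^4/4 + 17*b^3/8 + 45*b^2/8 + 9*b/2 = b*(b/4 + 1)*(b + 3/2)*(b + 3)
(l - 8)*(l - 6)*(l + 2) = l^3 - 12*l^2 + 20*l + 96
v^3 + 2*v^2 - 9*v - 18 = (v - 3)*(v + 2)*(v + 3)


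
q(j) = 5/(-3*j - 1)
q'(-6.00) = 0.05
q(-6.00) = 0.29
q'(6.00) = 0.04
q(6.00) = -0.26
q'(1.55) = 0.47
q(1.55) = -0.88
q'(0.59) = 1.95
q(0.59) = -1.81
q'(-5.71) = 0.06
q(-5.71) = 0.31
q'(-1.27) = 1.90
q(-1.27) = 1.78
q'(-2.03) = 0.58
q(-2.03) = 0.98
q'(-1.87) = 0.71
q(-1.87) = 1.08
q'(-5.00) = 0.08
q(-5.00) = 0.36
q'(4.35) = 0.08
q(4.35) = -0.36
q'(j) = 15/(-3*j - 1)^2 = 15/(3*j + 1)^2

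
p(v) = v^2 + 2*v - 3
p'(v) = 2*v + 2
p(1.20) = 0.84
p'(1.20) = 4.40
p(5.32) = 35.94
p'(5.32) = 12.64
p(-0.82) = -3.97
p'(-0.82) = 0.36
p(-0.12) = -3.23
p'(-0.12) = 1.76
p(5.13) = 33.58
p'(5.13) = 12.26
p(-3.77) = 3.67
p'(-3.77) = -5.54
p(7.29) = 64.72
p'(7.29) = 16.58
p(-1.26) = -3.93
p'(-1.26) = -0.52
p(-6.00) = 21.00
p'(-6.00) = -10.00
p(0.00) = -3.00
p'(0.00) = 2.00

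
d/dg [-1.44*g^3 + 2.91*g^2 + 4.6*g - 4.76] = -4.32*g^2 + 5.82*g + 4.6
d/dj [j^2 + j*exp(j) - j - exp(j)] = j*exp(j) + 2*j - 1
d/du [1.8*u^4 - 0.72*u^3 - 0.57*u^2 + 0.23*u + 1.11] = 7.2*u^3 - 2.16*u^2 - 1.14*u + 0.23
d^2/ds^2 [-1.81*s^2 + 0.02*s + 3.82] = -3.62000000000000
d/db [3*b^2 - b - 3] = 6*b - 1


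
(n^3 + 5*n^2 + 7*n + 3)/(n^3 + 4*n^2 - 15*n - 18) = (n^2 + 4*n + 3)/(n^2 + 3*n - 18)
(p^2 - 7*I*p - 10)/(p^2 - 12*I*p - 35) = (p - 2*I)/(p - 7*I)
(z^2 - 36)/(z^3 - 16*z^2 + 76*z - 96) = (z + 6)/(z^2 - 10*z + 16)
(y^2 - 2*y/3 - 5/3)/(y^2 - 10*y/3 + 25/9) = 3*(y + 1)/(3*y - 5)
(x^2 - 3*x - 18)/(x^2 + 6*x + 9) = (x - 6)/(x + 3)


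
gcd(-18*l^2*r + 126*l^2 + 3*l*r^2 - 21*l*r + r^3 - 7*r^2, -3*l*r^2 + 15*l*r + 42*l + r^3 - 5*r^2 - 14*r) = -3*l*r + 21*l + r^2 - 7*r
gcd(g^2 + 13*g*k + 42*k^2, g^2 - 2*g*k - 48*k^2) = g + 6*k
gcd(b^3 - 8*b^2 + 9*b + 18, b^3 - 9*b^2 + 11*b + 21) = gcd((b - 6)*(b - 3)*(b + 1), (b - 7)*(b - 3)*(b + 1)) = b^2 - 2*b - 3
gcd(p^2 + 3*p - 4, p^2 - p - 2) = 1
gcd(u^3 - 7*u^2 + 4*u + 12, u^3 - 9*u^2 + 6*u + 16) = u^2 - u - 2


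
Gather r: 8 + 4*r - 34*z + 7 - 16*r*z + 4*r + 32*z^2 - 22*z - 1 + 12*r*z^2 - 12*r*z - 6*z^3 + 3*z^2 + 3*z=r*(12*z^2 - 28*z + 8) - 6*z^3 + 35*z^2 - 53*z + 14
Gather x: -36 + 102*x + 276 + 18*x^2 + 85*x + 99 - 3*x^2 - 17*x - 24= 15*x^2 + 170*x + 315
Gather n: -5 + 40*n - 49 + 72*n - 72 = 112*n - 126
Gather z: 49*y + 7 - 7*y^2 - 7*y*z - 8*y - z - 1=-7*y^2 + 41*y + z*(-7*y - 1) + 6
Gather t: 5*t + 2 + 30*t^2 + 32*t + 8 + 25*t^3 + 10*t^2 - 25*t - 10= 25*t^3 + 40*t^2 + 12*t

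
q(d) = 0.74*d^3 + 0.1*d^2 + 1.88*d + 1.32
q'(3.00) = 22.46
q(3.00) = 27.84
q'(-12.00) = 319.16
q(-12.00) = -1285.56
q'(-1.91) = 9.60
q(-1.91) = -7.06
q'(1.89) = 10.19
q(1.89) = 10.23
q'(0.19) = 2.00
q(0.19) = 1.69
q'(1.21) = 5.37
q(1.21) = 5.05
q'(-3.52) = 28.68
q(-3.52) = -36.33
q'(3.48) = 29.46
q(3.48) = 40.26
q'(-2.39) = 14.08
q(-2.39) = -12.70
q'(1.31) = 5.95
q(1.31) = 5.62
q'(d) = 2.22*d^2 + 0.2*d + 1.88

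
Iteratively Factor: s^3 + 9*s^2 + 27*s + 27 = (s + 3)*(s^2 + 6*s + 9) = (s + 3)^2*(s + 3)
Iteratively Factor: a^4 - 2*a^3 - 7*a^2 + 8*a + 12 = (a - 3)*(a^3 + a^2 - 4*a - 4) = (a - 3)*(a + 2)*(a^2 - a - 2) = (a - 3)*(a - 2)*(a + 2)*(a + 1)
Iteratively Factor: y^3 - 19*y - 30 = (y + 2)*(y^2 - 2*y - 15) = (y + 2)*(y + 3)*(y - 5)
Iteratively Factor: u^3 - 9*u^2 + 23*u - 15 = (u - 1)*(u^2 - 8*u + 15) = (u - 5)*(u - 1)*(u - 3)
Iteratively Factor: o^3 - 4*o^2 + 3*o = (o)*(o^2 - 4*o + 3) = o*(o - 1)*(o - 3)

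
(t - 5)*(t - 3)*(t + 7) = t^3 - t^2 - 41*t + 105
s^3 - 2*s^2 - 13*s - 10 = (s - 5)*(s + 1)*(s + 2)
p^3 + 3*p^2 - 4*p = p*(p - 1)*(p + 4)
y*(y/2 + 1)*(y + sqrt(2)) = y^3/2 + sqrt(2)*y^2/2 + y^2 + sqrt(2)*y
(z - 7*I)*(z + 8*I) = z^2 + I*z + 56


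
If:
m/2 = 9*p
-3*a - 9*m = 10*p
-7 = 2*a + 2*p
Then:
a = -602/169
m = 189/169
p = 21/338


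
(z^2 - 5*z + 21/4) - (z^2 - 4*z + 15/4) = 3/2 - z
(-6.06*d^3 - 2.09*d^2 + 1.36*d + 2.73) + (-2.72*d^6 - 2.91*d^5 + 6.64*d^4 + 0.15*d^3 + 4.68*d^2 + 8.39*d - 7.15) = -2.72*d^6 - 2.91*d^5 + 6.64*d^4 - 5.91*d^3 + 2.59*d^2 + 9.75*d - 4.42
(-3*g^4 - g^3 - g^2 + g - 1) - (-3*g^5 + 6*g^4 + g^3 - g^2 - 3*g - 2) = 3*g^5 - 9*g^4 - 2*g^3 + 4*g + 1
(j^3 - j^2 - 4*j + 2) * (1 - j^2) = -j^5 + j^4 + 5*j^3 - 3*j^2 - 4*j + 2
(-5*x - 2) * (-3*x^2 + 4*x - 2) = 15*x^3 - 14*x^2 + 2*x + 4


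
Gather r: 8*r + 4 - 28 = 8*r - 24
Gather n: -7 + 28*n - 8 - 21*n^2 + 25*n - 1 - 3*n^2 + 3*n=-24*n^2 + 56*n - 16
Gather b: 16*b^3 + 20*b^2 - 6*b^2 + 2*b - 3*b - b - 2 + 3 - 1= 16*b^3 + 14*b^2 - 2*b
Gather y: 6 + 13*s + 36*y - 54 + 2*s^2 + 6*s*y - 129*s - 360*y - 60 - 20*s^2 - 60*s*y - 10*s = -18*s^2 - 126*s + y*(-54*s - 324) - 108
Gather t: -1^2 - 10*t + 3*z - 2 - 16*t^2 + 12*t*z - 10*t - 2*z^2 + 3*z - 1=-16*t^2 + t*(12*z - 20) - 2*z^2 + 6*z - 4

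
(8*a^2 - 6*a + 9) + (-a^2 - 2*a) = 7*a^2 - 8*a + 9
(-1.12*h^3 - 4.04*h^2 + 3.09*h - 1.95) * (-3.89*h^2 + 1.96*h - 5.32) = 4.3568*h^5 + 13.5204*h^4 - 13.9801*h^3 + 35.1347*h^2 - 20.2608*h + 10.374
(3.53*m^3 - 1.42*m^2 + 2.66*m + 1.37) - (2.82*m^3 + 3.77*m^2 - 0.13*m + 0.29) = 0.71*m^3 - 5.19*m^2 + 2.79*m + 1.08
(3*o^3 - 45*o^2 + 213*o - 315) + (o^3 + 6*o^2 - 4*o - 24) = 4*o^3 - 39*o^2 + 209*o - 339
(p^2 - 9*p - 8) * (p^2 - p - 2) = p^4 - 10*p^3 - p^2 + 26*p + 16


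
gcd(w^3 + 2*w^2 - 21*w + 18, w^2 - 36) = w + 6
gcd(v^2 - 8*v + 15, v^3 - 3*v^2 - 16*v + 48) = v - 3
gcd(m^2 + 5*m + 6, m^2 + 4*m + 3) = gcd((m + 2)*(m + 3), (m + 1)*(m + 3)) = m + 3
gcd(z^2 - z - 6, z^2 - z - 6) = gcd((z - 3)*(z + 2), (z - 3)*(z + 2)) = z^2 - z - 6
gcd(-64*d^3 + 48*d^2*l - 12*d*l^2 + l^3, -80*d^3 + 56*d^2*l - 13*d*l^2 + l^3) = 16*d^2 - 8*d*l + l^2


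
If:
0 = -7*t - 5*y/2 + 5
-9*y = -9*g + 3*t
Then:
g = 37*y/42 + 5/21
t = 5/7 - 5*y/14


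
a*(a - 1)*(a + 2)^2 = a^4 + 3*a^3 - 4*a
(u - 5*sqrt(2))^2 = u^2 - 10*sqrt(2)*u + 50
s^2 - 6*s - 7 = (s - 7)*(s + 1)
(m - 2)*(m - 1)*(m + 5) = m^3 + 2*m^2 - 13*m + 10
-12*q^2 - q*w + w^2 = (-4*q + w)*(3*q + w)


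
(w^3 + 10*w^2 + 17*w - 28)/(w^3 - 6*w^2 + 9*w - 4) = (w^2 + 11*w + 28)/(w^2 - 5*w + 4)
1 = 1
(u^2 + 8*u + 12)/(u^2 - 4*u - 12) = (u + 6)/(u - 6)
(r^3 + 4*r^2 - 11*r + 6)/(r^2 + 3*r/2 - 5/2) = 2*(r^2 + 5*r - 6)/(2*r + 5)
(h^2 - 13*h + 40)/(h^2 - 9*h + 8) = (h - 5)/(h - 1)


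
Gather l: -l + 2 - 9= -l - 7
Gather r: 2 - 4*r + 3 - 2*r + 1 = 6 - 6*r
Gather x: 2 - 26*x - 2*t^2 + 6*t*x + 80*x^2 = -2*t^2 + 80*x^2 + x*(6*t - 26) + 2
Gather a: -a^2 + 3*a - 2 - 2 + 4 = -a^2 + 3*a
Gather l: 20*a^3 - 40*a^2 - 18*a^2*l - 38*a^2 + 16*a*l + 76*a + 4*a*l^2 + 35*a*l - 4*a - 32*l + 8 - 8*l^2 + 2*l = 20*a^3 - 78*a^2 + 72*a + l^2*(4*a - 8) + l*(-18*a^2 + 51*a - 30) + 8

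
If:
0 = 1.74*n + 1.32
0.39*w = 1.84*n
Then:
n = -0.76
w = -3.58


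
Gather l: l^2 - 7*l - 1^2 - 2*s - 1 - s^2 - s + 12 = l^2 - 7*l - s^2 - 3*s + 10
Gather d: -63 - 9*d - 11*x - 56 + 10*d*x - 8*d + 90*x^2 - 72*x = d*(10*x - 17) + 90*x^2 - 83*x - 119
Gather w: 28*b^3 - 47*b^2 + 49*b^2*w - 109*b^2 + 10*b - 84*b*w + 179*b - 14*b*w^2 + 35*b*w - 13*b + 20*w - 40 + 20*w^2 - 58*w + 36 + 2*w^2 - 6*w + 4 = 28*b^3 - 156*b^2 + 176*b + w^2*(22 - 14*b) + w*(49*b^2 - 49*b - 44)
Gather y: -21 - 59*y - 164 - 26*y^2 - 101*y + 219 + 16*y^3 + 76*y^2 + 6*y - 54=16*y^3 + 50*y^2 - 154*y - 20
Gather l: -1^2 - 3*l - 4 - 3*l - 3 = -6*l - 8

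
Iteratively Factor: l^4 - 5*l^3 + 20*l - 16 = (l - 4)*(l^3 - l^2 - 4*l + 4) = (l - 4)*(l - 1)*(l^2 - 4) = (l - 4)*(l - 1)*(l + 2)*(l - 2)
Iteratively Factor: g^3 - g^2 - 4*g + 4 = (g - 1)*(g^2 - 4) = (g - 1)*(g + 2)*(g - 2)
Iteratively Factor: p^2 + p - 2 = (p - 1)*(p + 2)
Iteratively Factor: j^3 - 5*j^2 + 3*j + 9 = (j - 3)*(j^2 - 2*j - 3) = (j - 3)^2*(j + 1)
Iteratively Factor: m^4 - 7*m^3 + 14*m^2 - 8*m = (m - 1)*(m^3 - 6*m^2 + 8*m) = (m - 2)*(m - 1)*(m^2 - 4*m) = m*(m - 2)*(m - 1)*(m - 4)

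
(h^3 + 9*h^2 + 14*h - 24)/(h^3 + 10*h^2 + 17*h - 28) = (h + 6)/(h + 7)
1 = 1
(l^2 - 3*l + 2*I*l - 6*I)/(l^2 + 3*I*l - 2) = (l - 3)/(l + I)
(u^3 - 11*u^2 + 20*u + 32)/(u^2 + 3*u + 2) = (u^2 - 12*u + 32)/(u + 2)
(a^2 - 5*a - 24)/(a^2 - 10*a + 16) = (a + 3)/(a - 2)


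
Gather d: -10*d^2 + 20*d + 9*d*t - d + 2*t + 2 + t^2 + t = -10*d^2 + d*(9*t + 19) + t^2 + 3*t + 2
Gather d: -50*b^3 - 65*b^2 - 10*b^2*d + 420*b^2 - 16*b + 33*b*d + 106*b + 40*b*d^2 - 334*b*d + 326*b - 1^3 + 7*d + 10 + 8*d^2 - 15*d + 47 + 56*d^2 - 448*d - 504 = -50*b^3 + 355*b^2 + 416*b + d^2*(40*b + 64) + d*(-10*b^2 - 301*b - 456) - 448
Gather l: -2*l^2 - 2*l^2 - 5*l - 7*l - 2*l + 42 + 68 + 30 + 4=-4*l^2 - 14*l + 144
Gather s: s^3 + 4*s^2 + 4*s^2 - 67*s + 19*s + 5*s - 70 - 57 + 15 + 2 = s^3 + 8*s^2 - 43*s - 110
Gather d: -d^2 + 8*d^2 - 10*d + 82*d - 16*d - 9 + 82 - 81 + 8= 7*d^2 + 56*d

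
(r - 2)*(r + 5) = r^2 + 3*r - 10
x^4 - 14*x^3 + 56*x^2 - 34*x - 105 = (x - 7)*(x - 5)*(x - 3)*(x + 1)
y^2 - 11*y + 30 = (y - 6)*(y - 5)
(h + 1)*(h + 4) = h^2 + 5*h + 4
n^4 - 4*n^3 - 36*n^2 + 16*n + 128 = (n - 8)*(n - 2)*(n + 2)*(n + 4)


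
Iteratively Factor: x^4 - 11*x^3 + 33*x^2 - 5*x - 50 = (x - 5)*(x^3 - 6*x^2 + 3*x + 10) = (x - 5)*(x + 1)*(x^2 - 7*x + 10) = (x - 5)*(x - 2)*(x + 1)*(x - 5)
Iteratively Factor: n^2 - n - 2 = (n - 2)*(n + 1)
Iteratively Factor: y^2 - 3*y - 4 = (y + 1)*(y - 4)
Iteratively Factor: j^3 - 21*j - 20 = (j + 1)*(j^2 - j - 20) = (j + 1)*(j + 4)*(j - 5)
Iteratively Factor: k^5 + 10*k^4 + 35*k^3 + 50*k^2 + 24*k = (k + 2)*(k^4 + 8*k^3 + 19*k^2 + 12*k) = (k + 1)*(k + 2)*(k^3 + 7*k^2 + 12*k) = (k + 1)*(k + 2)*(k + 3)*(k^2 + 4*k) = (k + 1)*(k + 2)*(k + 3)*(k + 4)*(k)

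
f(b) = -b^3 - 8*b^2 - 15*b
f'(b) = -3*b^2 - 16*b - 15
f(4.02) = -254.55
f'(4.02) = -127.80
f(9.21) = -1597.97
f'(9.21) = -416.83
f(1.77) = -57.16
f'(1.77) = -52.72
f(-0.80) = 7.39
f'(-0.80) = -4.12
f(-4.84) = -1.42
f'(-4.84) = -7.84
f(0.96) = -22.66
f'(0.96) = -33.12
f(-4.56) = -3.13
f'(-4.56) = -4.42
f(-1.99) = 6.05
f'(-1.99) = 4.96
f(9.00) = -1512.00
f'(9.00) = -402.00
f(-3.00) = 0.00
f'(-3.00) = 6.00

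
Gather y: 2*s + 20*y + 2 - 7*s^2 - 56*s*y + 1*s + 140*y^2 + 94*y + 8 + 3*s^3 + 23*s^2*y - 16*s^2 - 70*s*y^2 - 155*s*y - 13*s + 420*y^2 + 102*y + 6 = 3*s^3 - 23*s^2 - 10*s + y^2*(560 - 70*s) + y*(23*s^2 - 211*s + 216) + 16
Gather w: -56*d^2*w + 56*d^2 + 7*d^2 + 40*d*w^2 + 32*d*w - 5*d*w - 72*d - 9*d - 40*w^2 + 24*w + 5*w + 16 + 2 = 63*d^2 - 81*d + w^2*(40*d - 40) + w*(-56*d^2 + 27*d + 29) + 18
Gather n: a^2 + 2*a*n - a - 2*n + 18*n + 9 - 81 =a^2 - a + n*(2*a + 16) - 72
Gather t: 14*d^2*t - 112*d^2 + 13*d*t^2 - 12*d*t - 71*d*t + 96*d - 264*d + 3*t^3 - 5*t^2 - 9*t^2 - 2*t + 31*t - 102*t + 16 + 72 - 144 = -112*d^2 - 168*d + 3*t^3 + t^2*(13*d - 14) + t*(14*d^2 - 83*d - 73) - 56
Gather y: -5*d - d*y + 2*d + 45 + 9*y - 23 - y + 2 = -3*d + y*(8 - d) + 24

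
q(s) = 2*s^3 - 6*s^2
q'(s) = 6*s^2 - 12*s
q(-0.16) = -0.16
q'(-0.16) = 2.07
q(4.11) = 37.50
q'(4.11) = 52.03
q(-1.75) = -29.09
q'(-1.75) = 39.38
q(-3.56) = -166.28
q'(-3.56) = 118.76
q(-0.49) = -1.68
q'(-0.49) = 7.32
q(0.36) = -0.68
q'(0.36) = -3.54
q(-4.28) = -266.72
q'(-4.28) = 161.27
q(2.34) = -7.23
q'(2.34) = 4.77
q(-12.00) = -4320.00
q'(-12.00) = 1008.00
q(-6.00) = -648.00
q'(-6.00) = 288.00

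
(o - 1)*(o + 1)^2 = o^3 + o^2 - o - 1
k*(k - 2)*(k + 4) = k^3 + 2*k^2 - 8*k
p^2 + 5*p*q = p*(p + 5*q)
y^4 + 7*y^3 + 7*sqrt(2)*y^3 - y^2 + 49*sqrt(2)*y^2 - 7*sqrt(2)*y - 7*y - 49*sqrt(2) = (y - 1)*(y + 1)*(y + 7)*(y + 7*sqrt(2))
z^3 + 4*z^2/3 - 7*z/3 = z*(z - 1)*(z + 7/3)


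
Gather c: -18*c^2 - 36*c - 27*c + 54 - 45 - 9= -18*c^2 - 63*c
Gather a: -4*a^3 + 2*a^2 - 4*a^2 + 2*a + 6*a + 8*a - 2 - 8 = -4*a^3 - 2*a^2 + 16*a - 10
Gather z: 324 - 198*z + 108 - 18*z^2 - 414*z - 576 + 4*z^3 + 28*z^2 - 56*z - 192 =4*z^3 + 10*z^2 - 668*z - 336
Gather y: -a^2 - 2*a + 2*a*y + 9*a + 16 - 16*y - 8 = -a^2 + 7*a + y*(2*a - 16) + 8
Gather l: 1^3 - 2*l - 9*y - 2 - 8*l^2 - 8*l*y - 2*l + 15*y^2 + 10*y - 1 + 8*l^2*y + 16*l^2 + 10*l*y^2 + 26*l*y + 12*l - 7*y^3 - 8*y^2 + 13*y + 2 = l^2*(8*y + 8) + l*(10*y^2 + 18*y + 8) - 7*y^3 + 7*y^2 + 14*y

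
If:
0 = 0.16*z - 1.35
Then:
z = 8.44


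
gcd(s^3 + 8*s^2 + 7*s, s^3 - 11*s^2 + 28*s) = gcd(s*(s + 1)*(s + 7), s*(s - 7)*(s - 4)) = s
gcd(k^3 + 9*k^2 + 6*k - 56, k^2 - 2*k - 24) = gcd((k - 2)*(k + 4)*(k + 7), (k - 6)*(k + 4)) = k + 4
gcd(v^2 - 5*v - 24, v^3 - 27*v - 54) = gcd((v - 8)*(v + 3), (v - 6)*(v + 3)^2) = v + 3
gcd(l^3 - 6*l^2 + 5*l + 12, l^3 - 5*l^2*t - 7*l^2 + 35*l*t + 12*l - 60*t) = l^2 - 7*l + 12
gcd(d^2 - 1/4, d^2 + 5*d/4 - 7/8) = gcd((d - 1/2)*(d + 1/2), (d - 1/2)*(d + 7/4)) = d - 1/2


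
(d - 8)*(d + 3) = d^2 - 5*d - 24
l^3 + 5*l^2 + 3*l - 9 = (l - 1)*(l + 3)^2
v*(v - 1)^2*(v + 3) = v^4 + v^3 - 5*v^2 + 3*v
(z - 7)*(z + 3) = z^2 - 4*z - 21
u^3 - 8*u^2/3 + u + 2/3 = (u - 2)*(u - 1)*(u + 1/3)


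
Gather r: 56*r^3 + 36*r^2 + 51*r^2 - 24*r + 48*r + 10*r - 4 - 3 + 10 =56*r^3 + 87*r^2 + 34*r + 3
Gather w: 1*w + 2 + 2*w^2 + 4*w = 2*w^2 + 5*w + 2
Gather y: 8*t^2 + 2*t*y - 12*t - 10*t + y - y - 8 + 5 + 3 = 8*t^2 + 2*t*y - 22*t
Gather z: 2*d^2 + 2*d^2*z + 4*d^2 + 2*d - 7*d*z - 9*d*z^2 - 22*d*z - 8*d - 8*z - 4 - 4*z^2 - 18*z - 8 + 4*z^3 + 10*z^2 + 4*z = 6*d^2 - 6*d + 4*z^3 + z^2*(6 - 9*d) + z*(2*d^2 - 29*d - 22) - 12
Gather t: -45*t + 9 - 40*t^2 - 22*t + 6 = -40*t^2 - 67*t + 15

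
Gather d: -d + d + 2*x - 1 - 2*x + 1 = 0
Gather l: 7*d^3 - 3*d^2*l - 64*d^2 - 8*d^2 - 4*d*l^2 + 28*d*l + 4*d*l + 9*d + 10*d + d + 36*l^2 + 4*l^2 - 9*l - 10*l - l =7*d^3 - 72*d^2 + 20*d + l^2*(40 - 4*d) + l*(-3*d^2 + 32*d - 20)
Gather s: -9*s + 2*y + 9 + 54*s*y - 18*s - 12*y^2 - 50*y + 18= s*(54*y - 27) - 12*y^2 - 48*y + 27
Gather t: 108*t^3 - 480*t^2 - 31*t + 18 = 108*t^3 - 480*t^2 - 31*t + 18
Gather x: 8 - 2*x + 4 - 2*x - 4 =8 - 4*x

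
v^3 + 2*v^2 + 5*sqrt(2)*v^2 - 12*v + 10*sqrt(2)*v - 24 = (v + 2)*(v - sqrt(2))*(v + 6*sqrt(2))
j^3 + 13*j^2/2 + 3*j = j*(j + 1/2)*(j + 6)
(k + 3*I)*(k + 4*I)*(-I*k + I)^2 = -k^4 + 2*k^3 - 7*I*k^3 + 11*k^2 + 14*I*k^2 - 24*k - 7*I*k + 12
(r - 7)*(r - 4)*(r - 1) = r^3 - 12*r^2 + 39*r - 28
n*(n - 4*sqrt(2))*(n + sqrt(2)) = n^3 - 3*sqrt(2)*n^2 - 8*n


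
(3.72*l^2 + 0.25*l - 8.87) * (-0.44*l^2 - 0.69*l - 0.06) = -1.6368*l^4 - 2.6768*l^3 + 3.5071*l^2 + 6.1053*l + 0.5322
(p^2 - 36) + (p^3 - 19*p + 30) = p^3 + p^2 - 19*p - 6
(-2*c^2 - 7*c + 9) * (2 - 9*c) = 18*c^3 + 59*c^2 - 95*c + 18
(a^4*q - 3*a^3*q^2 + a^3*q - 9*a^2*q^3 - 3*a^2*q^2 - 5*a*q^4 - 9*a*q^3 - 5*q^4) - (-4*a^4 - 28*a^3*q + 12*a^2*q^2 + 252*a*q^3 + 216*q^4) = a^4*q + 4*a^4 - 3*a^3*q^2 + 29*a^3*q - 9*a^2*q^3 - 15*a^2*q^2 - 5*a*q^4 - 261*a*q^3 - 221*q^4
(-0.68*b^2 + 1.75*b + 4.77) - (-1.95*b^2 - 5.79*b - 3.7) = 1.27*b^2 + 7.54*b + 8.47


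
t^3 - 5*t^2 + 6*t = t*(t - 3)*(t - 2)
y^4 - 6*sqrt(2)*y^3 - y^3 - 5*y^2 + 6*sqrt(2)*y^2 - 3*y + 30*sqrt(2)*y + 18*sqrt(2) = (y - 3)*(y + 1)^2*(y - 6*sqrt(2))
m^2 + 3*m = m*(m + 3)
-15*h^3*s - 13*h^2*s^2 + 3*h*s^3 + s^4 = s*(-3*h + s)*(h + s)*(5*h + s)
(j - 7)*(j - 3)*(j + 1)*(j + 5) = j^4 - 4*j^3 - 34*j^2 + 76*j + 105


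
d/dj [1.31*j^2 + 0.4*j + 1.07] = 2.62*j + 0.4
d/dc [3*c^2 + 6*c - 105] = 6*c + 6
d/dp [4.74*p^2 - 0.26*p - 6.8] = 9.48*p - 0.26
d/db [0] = 0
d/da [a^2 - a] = 2*a - 1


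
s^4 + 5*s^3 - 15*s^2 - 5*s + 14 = (s - 2)*(s - 1)*(s + 1)*(s + 7)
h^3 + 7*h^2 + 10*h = h*(h + 2)*(h + 5)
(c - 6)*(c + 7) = c^2 + c - 42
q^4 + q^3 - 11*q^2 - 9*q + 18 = (q - 3)*(q - 1)*(q + 2)*(q + 3)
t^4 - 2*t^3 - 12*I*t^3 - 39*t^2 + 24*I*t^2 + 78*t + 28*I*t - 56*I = (t - 2)*(t - 7*I)*(t - 4*I)*(t - I)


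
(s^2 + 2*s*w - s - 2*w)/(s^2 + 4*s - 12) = (s^2 + 2*s*w - s - 2*w)/(s^2 + 4*s - 12)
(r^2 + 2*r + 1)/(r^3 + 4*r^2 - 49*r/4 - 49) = 4*(r^2 + 2*r + 1)/(4*r^3 + 16*r^2 - 49*r - 196)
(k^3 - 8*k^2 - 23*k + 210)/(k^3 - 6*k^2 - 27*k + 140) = (k - 6)/(k - 4)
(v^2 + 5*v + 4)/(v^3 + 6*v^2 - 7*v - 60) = (v + 1)/(v^2 + 2*v - 15)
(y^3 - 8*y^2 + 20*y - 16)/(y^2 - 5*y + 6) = (y^2 - 6*y + 8)/(y - 3)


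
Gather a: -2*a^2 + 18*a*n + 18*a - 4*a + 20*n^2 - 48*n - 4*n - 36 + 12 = -2*a^2 + a*(18*n + 14) + 20*n^2 - 52*n - 24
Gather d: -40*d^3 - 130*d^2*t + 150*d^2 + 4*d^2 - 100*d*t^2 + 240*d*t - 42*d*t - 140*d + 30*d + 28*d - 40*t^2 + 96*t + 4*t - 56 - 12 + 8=-40*d^3 + d^2*(154 - 130*t) + d*(-100*t^2 + 198*t - 82) - 40*t^2 + 100*t - 60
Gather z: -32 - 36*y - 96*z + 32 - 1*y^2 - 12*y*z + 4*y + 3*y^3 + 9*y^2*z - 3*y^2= 3*y^3 - 4*y^2 - 32*y + z*(9*y^2 - 12*y - 96)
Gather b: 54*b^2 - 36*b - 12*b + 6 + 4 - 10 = 54*b^2 - 48*b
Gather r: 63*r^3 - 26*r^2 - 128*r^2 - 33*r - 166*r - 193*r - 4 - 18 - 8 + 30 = 63*r^3 - 154*r^2 - 392*r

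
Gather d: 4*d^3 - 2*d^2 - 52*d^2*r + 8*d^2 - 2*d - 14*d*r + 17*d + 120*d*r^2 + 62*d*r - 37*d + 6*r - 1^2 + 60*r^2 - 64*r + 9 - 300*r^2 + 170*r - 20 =4*d^3 + d^2*(6 - 52*r) + d*(120*r^2 + 48*r - 22) - 240*r^2 + 112*r - 12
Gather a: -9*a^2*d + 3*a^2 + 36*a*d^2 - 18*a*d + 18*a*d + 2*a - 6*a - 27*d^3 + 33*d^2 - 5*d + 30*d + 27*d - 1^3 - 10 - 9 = a^2*(3 - 9*d) + a*(36*d^2 - 4) - 27*d^3 + 33*d^2 + 52*d - 20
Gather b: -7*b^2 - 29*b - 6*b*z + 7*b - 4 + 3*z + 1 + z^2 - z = -7*b^2 + b*(-6*z - 22) + z^2 + 2*z - 3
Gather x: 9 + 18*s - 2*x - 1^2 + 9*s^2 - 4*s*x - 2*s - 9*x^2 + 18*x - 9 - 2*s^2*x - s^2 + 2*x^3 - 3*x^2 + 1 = 8*s^2 + 16*s + 2*x^3 - 12*x^2 + x*(-2*s^2 - 4*s + 16)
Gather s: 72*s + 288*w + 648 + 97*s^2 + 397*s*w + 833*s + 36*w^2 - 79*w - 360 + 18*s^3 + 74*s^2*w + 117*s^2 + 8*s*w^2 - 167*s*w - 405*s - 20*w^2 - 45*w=18*s^3 + s^2*(74*w + 214) + s*(8*w^2 + 230*w + 500) + 16*w^2 + 164*w + 288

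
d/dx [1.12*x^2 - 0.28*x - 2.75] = 2.24*x - 0.28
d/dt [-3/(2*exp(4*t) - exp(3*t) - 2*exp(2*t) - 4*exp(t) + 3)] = (24*exp(3*t) - 9*exp(2*t) - 12*exp(t) - 12)*exp(t)/(-2*exp(4*t) + exp(3*t) + 2*exp(2*t) + 4*exp(t) - 3)^2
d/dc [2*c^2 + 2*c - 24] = 4*c + 2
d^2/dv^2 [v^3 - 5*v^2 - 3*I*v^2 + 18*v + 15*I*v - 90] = 6*v - 10 - 6*I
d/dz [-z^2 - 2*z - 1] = -2*z - 2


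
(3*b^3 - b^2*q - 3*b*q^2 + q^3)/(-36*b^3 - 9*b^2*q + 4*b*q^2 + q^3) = (-b^2 + q^2)/(12*b^2 + 7*b*q + q^2)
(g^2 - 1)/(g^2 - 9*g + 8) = (g + 1)/(g - 8)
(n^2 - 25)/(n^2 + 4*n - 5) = (n - 5)/(n - 1)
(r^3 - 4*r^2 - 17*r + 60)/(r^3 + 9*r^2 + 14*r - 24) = (r^2 - 8*r + 15)/(r^2 + 5*r - 6)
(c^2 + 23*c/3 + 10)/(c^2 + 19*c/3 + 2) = (3*c + 5)/(3*c + 1)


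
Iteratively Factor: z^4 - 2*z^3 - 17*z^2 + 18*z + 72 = (z + 3)*(z^3 - 5*z^2 - 2*z + 24) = (z - 4)*(z + 3)*(z^2 - z - 6) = (z - 4)*(z - 3)*(z + 3)*(z + 2)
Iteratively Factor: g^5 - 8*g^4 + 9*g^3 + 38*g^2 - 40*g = (g - 5)*(g^4 - 3*g^3 - 6*g^2 + 8*g) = (g - 5)*(g - 1)*(g^3 - 2*g^2 - 8*g) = (g - 5)*(g - 4)*(g - 1)*(g^2 + 2*g) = (g - 5)*(g - 4)*(g - 1)*(g + 2)*(g)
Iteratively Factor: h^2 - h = (h)*(h - 1)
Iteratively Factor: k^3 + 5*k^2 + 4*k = (k + 1)*(k^2 + 4*k) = k*(k + 1)*(k + 4)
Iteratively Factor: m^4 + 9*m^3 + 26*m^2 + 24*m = (m + 2)*(m^3 + 7*m^2 + 12*m) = m*(m + 2)*(m^2 + 7*m + 12) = m*(m + 2)*(m + 3)*(m + 4)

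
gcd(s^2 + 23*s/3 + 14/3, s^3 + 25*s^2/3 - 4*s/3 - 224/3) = s + 7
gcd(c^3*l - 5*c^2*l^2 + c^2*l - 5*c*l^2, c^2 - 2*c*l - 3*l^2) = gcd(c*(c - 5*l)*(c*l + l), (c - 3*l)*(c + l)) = 1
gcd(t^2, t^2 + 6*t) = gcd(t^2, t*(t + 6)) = t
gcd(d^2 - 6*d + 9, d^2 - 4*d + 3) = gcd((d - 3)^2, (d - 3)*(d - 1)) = d - 3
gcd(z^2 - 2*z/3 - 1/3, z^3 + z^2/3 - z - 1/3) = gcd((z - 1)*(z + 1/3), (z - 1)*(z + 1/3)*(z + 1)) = z^2 - 2*z/3 - 1/3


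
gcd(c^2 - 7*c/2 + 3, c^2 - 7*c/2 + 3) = c^2 - 7*c/2 + 3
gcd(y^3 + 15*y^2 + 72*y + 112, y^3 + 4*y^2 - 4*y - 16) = y + 4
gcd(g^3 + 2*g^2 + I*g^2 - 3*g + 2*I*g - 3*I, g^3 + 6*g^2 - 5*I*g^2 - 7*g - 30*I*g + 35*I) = g - 1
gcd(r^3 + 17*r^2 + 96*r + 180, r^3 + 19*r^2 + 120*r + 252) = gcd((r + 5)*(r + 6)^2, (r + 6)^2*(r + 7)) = r^2 + 12*r + 36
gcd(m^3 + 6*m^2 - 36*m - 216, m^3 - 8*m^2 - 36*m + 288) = m^2 - 36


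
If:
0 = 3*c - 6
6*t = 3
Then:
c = 2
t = 1/2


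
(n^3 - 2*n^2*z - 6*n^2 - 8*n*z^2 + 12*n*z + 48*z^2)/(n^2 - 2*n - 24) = (n^2 - 2*n*z - 8*z^2)/(n + 4)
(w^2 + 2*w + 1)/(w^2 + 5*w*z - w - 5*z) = (w^2 + 2*w + 1)/(w^2 + 5*w*z - w - 5*z)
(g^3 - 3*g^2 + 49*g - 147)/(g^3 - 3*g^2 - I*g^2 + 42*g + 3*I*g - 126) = (g + 7*I)/(g + 6*I)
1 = 1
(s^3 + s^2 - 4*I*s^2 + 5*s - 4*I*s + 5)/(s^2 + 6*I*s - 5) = (s^2 + s*(1 - 5*I) - 5*I)/(s + 5*I)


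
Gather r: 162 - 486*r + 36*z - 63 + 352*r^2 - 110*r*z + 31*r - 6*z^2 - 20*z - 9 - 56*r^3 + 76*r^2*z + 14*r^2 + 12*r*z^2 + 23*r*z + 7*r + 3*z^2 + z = -56*r^3 + r^2*(76*z + 366) + r*(12*z^2 - 87*z - 448) - 3*z^2 + 17*z + 90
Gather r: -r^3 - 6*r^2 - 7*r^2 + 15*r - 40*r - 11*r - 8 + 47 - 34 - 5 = -r^3 - 13*r^2 - 36*r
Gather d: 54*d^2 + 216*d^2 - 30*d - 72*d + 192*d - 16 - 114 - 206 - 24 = 270*d^2 + 90*d - 360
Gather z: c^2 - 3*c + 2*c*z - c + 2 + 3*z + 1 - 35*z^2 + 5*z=c^2 - 4*c - 35*z^2 + z*(2*c + 8) + 3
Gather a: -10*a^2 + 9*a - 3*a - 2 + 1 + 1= -10*a^2 + 6*a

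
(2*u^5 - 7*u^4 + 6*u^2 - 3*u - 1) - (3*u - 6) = 2*u^5 - 7*u^4 + 6*u^2 - 6*u + 5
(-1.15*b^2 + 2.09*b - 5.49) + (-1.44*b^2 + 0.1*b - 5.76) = -2.59*b^2 + 2.19*b - 11.25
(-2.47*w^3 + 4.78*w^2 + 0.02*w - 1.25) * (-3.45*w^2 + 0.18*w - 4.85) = 8.5215*w^5 - 16.9356*w^4 + 12.7709*w^3 - 18.8669*w^2 - 0.322*w + 6.0625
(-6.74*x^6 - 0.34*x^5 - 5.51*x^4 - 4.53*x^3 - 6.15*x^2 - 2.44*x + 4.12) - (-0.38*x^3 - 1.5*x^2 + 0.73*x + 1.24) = -6.74*x^6 - 0.34*x^5 - 5.51*x^4 - 4.15*x^3 - 4.65*x^2 - 3.17*x + 2.88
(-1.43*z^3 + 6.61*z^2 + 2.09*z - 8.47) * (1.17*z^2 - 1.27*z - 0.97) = -1.6731*z^5 + 9.5498*z^4 - 4.5623*z^3 - 18.9759*z^2 + 8.7296*z + 8.2159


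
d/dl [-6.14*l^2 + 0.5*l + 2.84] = 0.5 - 12.28*l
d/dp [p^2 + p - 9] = 2*p + 1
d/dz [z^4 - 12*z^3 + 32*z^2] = 4*z*(z^2 - 9*z + 16)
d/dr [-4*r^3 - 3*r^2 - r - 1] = -12*r^2 - 6*r - 1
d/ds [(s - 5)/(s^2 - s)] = (-s^2 + 10*s - 5)/(s^2*(s^2 - 2*s + 1))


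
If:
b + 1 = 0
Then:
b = -1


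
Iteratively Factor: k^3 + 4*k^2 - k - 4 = (k + 1)*(k^2 + 3*k - 4) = (k - 1)*(k + 1)*(k + 4)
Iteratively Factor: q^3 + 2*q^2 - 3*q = (q)*(q^2 + 2*q - 3) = q*(q + 3)*(q - 1)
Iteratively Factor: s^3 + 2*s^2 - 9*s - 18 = (s + 3)*(s^2 - s - 6) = (s - 3)*(s + 3)*(s + 2)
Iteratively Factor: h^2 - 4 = (h + 2)*(h - 2)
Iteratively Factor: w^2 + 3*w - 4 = (w - 1)*(w + 4)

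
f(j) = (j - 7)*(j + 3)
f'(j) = 2*j - 4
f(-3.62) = 6.58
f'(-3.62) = -11.24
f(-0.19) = -20.20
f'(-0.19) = -4.38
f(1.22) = -24.39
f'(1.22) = -1.56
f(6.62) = -3.66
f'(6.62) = 9.24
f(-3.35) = 3.62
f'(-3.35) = -10.70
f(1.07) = -24.14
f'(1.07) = -1.86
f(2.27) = -24.93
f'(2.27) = 0.54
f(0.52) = -22.81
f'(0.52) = -2.96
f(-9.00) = 96.00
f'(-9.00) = -22.00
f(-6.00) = 39.00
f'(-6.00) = -16.00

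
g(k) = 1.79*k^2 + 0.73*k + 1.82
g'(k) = 3.58*k + 0.73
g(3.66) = 28.47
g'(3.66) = 13.83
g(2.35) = 13.42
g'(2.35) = 9.14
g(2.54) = 15.22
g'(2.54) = 9.82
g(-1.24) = 3.67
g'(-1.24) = -3.71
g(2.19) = 12.00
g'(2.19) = 8.57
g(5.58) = 61.63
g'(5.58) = 20.71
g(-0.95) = 2.74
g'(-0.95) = -2.67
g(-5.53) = 52.52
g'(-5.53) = -19.07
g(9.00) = 153.38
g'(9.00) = 32.95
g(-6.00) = 61.88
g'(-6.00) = -20.75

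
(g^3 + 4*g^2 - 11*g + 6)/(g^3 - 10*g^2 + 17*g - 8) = (g + 6)/(g - 8)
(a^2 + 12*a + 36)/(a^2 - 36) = (a + 6)/(a - 6)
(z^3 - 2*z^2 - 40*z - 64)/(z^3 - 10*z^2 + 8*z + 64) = (z + 4)/(z - 4)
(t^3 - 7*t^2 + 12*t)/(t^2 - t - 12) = t*(t - 3)/(t + 3)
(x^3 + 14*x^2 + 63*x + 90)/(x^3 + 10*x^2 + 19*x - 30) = (x + 3)/(x - 1)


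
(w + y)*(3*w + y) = 3*w^2 + 4*w*y + y^2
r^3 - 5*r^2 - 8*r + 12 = (r - 6)*(r - 1)*(r + 2)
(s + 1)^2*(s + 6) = s^3 + 8*s^2 + 13*s + 6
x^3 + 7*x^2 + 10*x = x*(x + 2)*(x + 5)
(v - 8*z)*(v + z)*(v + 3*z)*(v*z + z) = v^4*z - 4*v^3*z^2 + v^3*z - 29*v^2*z^3 - 4*v^2*z^2 - 24*v*z^4 - 29*v*z^3 - 24*z^4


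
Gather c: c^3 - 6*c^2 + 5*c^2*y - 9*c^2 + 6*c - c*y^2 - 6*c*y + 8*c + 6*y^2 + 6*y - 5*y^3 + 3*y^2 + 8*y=c^3 + c^2*(5*y - 15) + c*(-y^2 - 6*y + 14) - 5*y^3 + 9*y^2 + 14*y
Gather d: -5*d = -5*d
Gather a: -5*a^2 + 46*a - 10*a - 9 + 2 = -5*a^2 + 36*a - 7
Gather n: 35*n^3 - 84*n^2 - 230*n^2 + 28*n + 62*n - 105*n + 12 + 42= 35*n^3 - 314*n^2 - 15*n + 54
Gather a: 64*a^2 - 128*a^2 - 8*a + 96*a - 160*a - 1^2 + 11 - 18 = -64*a^2 - 72*a - 8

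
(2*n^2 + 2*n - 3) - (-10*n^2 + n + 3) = 12*n^2 + n - 6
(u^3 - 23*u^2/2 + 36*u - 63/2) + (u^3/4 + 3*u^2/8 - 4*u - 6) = 5*u^3/4 - 89*u^2/8 + 32*u - 75/2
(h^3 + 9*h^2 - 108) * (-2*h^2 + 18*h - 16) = -2*h^5 + 146*h^3 + 72*h^2 - 1944*h + 1728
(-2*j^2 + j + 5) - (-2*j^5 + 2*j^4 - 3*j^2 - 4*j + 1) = 2*j^5 - 2*j^4 + j^2 + 5*j + 4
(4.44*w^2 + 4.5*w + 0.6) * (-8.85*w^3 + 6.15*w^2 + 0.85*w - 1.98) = -39.294*w^5 - 12.519*w^4 + 26.139*w^3 - 1.2762*w^2 - 8.4*w - 1.188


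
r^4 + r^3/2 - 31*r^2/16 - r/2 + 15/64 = (r - 5/4)*(r - 1/4)*(r + 1/2)*(r + 3/2)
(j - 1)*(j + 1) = j^2 - 1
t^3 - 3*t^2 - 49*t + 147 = (t - 7)*(t - 3)*(t + 7)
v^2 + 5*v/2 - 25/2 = (v - 5/2)*(v + 5)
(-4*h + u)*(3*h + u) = -12*h^2 - h*u + u^2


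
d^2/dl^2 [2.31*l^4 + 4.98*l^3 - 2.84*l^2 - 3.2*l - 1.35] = 27.72*l^2 + 29.88*l - 5.68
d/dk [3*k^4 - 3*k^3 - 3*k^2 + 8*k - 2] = 12*k^3 - 9*k^2 - 6*k + 8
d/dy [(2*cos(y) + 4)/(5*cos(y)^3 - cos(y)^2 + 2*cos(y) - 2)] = (7*cos(y) + 29*cos(2*y) + 5*cos(3*y) + 41)*sin(y)/(5*cos(y)^3 - cos(y)^2 + 2*cos(y) - 2)^2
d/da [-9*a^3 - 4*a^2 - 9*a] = -27*a^2 - 8*a - 9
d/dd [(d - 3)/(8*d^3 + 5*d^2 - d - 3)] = (8*d^3 + 5*d^2 - d - (d - 3)*(24*d^2 + 10*d - 1) - 3)/(8*d^3 + 5*d^2 - d - 3)^2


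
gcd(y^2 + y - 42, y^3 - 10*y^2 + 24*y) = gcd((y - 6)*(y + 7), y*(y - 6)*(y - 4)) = y - 6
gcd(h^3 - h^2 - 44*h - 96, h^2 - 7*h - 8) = h - 8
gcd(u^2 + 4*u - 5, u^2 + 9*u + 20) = u + 5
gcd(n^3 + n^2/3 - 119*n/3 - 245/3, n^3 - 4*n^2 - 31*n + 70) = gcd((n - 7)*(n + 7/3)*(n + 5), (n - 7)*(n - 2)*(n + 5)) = n^2 - 2*n - 35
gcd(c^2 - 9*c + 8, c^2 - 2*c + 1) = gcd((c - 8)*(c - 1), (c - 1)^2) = c - 1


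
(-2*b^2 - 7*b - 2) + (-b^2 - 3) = -3*b^2 - 7*b - 5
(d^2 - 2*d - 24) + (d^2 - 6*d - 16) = 2*d^2 - 8*d - 40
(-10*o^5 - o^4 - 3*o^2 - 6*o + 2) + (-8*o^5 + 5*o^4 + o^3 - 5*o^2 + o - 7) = -18*o^5 + 4*o^4 + o^3 - 8*o^2 - 5*o - 5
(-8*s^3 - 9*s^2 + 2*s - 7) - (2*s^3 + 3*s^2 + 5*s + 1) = -10*s^3 - 12*s^2 - 3*s - 8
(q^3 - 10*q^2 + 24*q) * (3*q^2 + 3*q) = 3*q^5 - 27*q^4 + 42*q^3 + 72*q^2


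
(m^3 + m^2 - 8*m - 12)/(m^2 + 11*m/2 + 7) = 2*(m^2 - m - 6)/(2*m + 7)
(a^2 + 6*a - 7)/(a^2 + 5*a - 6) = (a + 7)/(a + 6)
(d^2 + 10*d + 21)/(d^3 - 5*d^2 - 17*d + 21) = (d + 7)/(d^2 - 8*d + 7)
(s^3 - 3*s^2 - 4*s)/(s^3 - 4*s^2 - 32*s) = (-s^2 + 3*s + 4)/(-s^2 + 4*s + 32)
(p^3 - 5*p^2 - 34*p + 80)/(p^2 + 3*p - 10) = p - 8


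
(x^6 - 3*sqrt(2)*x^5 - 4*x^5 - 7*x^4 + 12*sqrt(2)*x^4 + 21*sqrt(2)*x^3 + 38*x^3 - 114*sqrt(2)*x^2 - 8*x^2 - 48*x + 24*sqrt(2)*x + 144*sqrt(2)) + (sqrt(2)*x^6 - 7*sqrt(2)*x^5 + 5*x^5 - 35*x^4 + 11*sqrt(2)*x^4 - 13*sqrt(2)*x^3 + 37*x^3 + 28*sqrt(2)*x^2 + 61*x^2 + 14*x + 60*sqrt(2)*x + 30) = x^6 + sqrt(2)*x^6 - 10*sqrt(2)*x^5 + x^5 - 42*x^4 + 23*sqrt(2)*x^4 + 8*sqrt(2)*x^3 + 75*x^3 - 86*sqrt(2)*x^2 + 53*x^2 - 34*x + 84*sqrt(2)*x + 30 + 144*sqrt(2)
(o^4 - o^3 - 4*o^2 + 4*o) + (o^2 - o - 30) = o^4 - o^3 - 3*o^2 + 3*o - 30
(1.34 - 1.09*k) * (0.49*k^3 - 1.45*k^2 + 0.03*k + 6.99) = -0.5341*k^4 + 2.2371*k^3 - 1.9757*k^2 - 7.5789*k + 9.3666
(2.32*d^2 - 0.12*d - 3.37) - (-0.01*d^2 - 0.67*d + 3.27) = 2.33*d^2 + 0.55*d - 6.64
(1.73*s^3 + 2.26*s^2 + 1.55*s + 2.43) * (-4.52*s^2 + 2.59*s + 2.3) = -7.8196*s^5 - 5.7345*s^4 + 2.8264*s^3 - 1.7711*s^2 + 9.8587*s + 5.589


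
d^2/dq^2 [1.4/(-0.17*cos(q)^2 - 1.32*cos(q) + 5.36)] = (0.16184*(1 - cos(q)^2)^2 + 0.942479999999999*cos(q)^3 + 7.623*cos(q)^2 + 8.02032*cos(q) - 7.59192)/(0.17*cos(q)^2 + 1.32*cos(q) - 5.36)^3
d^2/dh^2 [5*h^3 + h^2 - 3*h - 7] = 30*h + 2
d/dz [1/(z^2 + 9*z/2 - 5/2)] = 2*(-4*z - 9)/(2*z^2 + 9*z - 5)^2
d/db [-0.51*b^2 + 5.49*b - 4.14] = 5.49 - 1.02*b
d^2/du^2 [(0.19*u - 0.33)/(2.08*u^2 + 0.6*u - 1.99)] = ((1.1448 - 2.3712*u)*(2.08*u^2 + 0.6*u - 1.99) + (0.19*u - 0.33)*(4.16*u + 0.6)*(8.32*u + 1.2))/(2.08*u^2 + 0.6*u - 1.99)^3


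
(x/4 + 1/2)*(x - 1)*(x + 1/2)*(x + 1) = x^4/4 + 5*x^3/8 - 5*x/8 - 1/4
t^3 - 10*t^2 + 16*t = t*(t - 8)*(t - 2)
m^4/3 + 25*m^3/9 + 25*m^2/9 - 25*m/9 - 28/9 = (m/3 + 1/3)*(m - 1)*(m + 4/3)*(m + 7)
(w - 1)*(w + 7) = w^2 + 6*w - 7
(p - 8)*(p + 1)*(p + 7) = p^3 - 57*p - 56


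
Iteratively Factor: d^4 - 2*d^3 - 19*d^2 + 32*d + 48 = (d + 1)*(d^3 - 3*d^2 - 16*d + 48) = (d - 4)*(d + 1)*(d^2 + d - 12) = (d - 4)*(d + 1)*(d + 4)*(d - 3)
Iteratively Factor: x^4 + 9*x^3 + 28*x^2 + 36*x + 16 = (x + 4)*(x^3 + 5*x^2 + 8*x + 4) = (x + 2)*(x + 4)*(x^2 + 3*x + 2) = (x + 1)*(x + 2)*(x + 4)*(x + 2)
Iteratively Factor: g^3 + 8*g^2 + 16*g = (g + 4)*(g^2 + 4*g) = g*(g + 4)*(g + 4)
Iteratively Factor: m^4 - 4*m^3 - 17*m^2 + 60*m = (m - 3)*(m^3 - m^2 - 20*m) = (m - 5)*(m - 3)*(m^2 + 4*m) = m*(m - 5)*(m - 3)*(m + 4)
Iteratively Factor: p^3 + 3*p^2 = (p)*(p^2 + 3*p) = p^2*(p + 3)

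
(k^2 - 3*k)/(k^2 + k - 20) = k*(k - 3)/(k^2 + k - 20)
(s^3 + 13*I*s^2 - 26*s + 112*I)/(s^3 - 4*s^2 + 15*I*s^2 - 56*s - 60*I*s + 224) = (s - 2*I)/(s - 4)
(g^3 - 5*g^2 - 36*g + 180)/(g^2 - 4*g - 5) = (g^2 - 36)/(g + 1)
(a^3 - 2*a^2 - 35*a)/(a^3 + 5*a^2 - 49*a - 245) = a/(a + 7)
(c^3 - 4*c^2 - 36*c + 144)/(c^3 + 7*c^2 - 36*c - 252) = (c - 4)/(c + 7)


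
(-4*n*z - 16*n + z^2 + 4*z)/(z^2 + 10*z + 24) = (-4*n + z)/(z + 6)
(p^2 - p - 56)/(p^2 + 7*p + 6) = (p^2 - p - 56)/(p^2 + 7*p + 6)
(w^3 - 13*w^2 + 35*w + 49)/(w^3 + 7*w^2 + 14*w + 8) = (w^2 - 14*w + 49)/(w^2 + 6*w + 8)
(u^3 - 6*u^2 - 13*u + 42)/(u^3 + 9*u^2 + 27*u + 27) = (u^2 - 9*u + 14)/(u^2 + 6*u + 9)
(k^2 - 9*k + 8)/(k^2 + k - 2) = (k - 8)/(k + 2)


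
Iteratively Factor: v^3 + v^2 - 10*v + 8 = (v + 4)*(v^2 - 3*v + 2) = (v - 1)*(v + 4)*(v - 2)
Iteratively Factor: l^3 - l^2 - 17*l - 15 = (l - 5)*(l^2 + 4*l + 3) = (l - 5)*(l + 1)*(l + 3)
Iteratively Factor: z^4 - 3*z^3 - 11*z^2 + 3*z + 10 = (z - 1)*(z^3 - 2*z^2 - 13*z - 10) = (z - 1)*(z + 2)*(z^2 - 4*z - 5) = (z - 1)*(z + 1)*(z + 2)*(z - 5)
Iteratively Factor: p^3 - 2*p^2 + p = (p - 1)*(p^2 - p) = (p - 1)^2*(p)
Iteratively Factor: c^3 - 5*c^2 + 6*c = (c - 3)*(c^2 - 2*c) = c*(c - 3)*(c - 2)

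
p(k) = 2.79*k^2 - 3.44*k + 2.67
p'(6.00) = 30.04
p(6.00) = 82.47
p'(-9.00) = -53.66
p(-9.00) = 259.62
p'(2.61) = 11.12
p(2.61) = 12.70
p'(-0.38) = -5.56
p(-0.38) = 4.38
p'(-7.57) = -45.68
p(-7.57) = 188.59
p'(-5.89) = -36.31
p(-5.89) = 119.72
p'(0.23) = -2.16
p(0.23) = 2.03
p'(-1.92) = -14.15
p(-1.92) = 19.56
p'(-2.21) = -15.77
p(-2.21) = 23.90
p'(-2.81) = -19.12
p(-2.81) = 34.37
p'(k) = 5.58*k - 3.44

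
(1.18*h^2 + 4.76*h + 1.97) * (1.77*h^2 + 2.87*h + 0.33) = 2.0886*h^4 + 11.8118*h^3 + 17.5375*h^2 + 7.2247*h + 0.6501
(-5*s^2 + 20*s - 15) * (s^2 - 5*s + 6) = -5*s^4 + 45*s^3 - 145*s^2 + 195*s - 90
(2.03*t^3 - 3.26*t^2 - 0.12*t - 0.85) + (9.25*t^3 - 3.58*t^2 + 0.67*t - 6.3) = 11.28*t^3 - 6.84*t^2 + 0.55*t - 7.15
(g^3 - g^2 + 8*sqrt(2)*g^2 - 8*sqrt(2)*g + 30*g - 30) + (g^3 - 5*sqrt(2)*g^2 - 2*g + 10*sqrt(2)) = 2*g^3 - g^2 + 3*sqrt(2)*g^2 - 8*sqrt(2)*g + 28*g - 30 + 10*sqrt(2)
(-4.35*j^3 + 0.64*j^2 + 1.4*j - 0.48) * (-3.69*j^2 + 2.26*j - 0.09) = 16.0515*j^5 - 12.1926*j^4 - 3.3281*j^3 + 4.8776*j^2 - 1.2108*j + 0.0432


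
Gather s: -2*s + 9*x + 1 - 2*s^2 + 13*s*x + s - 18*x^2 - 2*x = -2*s^2 + s*(13*x - 1) - 18*x^2 + 7*x + 1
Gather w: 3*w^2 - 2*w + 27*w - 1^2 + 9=3*w^2 + 25*w + 8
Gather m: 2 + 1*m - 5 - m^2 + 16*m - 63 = -m^2 + 17*m - 66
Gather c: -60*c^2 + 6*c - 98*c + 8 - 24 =-60*c^2 - 92*c - 16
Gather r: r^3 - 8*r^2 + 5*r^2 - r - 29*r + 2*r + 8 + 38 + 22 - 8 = r^3 - 3*r^2 - 28*r + 60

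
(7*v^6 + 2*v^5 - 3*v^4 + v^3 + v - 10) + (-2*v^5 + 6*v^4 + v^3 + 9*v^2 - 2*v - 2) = 7*v^6 + 3*v^4 + 2*v^3 + 9*v^2 - v - 12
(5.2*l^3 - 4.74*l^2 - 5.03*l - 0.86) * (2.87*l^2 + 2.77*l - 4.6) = 14.924*l^5 + 0.800199999999998*l^4 - 51.4859*l^3 + 5.4027*l^2 + 20.7558*l + 3.956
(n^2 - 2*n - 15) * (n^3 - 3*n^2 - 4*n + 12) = n^5 - 5*n^4 - 13*n^3 + 65*n^2 + 36*n - 180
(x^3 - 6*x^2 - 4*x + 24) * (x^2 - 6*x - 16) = x^5 - 12*x^4 + 16*x^3 + 144*x^2 - 80*x - 384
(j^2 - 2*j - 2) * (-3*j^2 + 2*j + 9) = -3*j^4 + 8*j^3 + 11*j^2 - 22*j - 18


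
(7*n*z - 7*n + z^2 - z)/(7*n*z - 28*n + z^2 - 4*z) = (z - 1)/(z - 4)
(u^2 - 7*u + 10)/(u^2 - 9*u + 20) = (u - 2)/(u - 4)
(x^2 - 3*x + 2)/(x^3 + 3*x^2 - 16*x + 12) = 1/(x + 6)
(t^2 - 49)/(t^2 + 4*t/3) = 3*(t^2 - 49)/(t*(3*t + 4))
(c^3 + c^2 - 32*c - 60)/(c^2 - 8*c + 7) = (c^3 + c^2 - 32*c - 60)/(c^2 - 8*c + 7)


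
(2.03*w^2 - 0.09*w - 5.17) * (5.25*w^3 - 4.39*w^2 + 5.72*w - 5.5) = 10.6575*w^5 - 9.3842*w^4 - 15.1358*w^3 + 11.0165*w^2 - 29.0774*w + 28.435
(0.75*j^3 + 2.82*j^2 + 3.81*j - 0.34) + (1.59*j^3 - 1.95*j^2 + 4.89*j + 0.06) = 2.34*j^3 + 0.87*j^2 + 8.7*j - 0.28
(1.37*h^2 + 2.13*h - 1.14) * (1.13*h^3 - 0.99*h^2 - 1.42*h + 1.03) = 1.5481*h^5 + 1.0506*h^4 - 5.3423*h^3 - 0.4849*h^2 + 3.8127*h - 1.1742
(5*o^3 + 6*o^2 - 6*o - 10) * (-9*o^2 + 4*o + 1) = -45*o^5 - 34*o^4 + 83*o^3 + 72*o^2 - 46*o - 10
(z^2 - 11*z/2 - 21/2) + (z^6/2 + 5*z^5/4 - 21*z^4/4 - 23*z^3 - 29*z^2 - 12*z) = z^6/2 + 5*z^5/4 - 21*z^4/4 - 23*z^3 - 28*z^2 - 35*z/2 - 21/2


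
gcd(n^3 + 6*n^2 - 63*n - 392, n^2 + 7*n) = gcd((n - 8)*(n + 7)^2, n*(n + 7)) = n + 7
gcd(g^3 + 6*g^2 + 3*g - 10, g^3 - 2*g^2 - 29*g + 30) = g^2 + 4*g - 5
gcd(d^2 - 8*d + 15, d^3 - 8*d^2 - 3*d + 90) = d - 5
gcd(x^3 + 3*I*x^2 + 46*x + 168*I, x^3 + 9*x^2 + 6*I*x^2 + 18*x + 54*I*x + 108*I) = x + 6*I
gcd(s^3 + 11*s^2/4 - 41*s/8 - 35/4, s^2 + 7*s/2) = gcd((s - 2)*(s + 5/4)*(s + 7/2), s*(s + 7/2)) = s + 7/2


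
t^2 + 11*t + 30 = (t + 5)*(t + 6)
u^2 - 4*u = u*(u - 4)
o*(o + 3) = o^2 + 3*o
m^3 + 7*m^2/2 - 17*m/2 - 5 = (m - 2)*(m + 1/2)*(m + 5)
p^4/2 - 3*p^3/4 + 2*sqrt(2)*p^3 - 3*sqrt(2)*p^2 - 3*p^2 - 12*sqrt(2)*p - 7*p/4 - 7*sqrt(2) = (p/2 + 1/2)*(p - 7/2)*(p + 1)*(p + 4*sqrt(2))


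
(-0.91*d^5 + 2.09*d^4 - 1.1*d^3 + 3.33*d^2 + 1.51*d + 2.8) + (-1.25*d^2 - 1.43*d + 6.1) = -0.91*d^5 + 2.09*d^4 - 1.1*d^3 + 2.08*d^2 + 0.0800000000000001*d + 8.9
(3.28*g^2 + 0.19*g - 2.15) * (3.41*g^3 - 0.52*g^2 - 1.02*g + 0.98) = 11.1848*g^5 - 1.0577*g^4 - 10.7759*g^3 + 4.1386*g^2 + 2.3792*g - 2.107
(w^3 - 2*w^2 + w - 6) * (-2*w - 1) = -2*w^4 + 3*w^3 + 11*w + 6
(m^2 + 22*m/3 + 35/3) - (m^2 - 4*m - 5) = 34*m/3 + 50/3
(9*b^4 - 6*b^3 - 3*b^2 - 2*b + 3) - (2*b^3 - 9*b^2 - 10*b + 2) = 9*b^4 - 8*b^3 + 6*b^2 + 8*b + 1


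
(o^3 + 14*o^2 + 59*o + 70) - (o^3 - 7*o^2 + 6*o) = 21*o^2 + 53*o + 70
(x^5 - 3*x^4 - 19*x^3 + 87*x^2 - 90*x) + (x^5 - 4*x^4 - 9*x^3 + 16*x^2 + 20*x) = 2*x^5 - 7*x^4 - 28*x^3 + 103*x^2 - 70*x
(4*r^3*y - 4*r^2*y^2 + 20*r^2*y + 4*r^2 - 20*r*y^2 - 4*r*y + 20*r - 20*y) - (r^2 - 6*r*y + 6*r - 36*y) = 4*r^3*y - 4*r^2*y^2 + 20*r^2*y + 3*r^2 - 20*r*y^2 + 2*r*y + 14*r + 16*y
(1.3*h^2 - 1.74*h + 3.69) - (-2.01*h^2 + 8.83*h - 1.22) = 3.31*h^2 - 10.57*h + 4.91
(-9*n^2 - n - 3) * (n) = -9*n^3 - n^2 - 3*n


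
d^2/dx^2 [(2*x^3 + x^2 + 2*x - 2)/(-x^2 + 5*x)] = 2*(-57*x^3 + 6*x^2 - 30*x + 50)/(x^3*(x^3 - 15*x^2 + 75*x - 125))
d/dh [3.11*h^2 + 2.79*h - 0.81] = 6.22*h + 2.79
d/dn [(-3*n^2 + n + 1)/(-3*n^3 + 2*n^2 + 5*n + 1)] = (-9*n^4 + 6*n^3 - 8*n^2 - 10*n - 4)/(9*n^6 - 12*n^5 - 26*n^4 + 14*n^3 + 29*n^2 + 10*n + 1)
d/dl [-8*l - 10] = -8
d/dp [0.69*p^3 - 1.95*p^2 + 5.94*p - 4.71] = 2.07*p^2 - 3.9*p + 5.94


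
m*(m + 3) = m^2 + 3*m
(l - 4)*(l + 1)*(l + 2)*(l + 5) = l^4 + 4*l^3 - 15*l^2 - 58*l - 40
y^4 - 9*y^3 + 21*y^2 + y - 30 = (y - 5)*(y - 3)*(y - 2)*(y + 1)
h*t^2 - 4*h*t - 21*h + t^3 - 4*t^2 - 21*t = (h + t)*(t - 7)*(t + 3)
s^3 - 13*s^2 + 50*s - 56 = (s - 7)*(s - 4)*(s - 2)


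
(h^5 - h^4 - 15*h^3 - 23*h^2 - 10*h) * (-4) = -4*h^5 + 4*h^4 + 60*h^3 + 92*h^2 + 40*h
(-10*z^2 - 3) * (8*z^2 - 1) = -80*z^4 - 14*z^2 + 3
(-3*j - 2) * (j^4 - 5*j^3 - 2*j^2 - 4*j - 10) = -3*j^5 + 13*j^4 + 16*j^3 + 16*j^2 + 38*j + 20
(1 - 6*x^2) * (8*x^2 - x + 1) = -48*x^4 + 6*x^3 + 2*x^2 - x + 1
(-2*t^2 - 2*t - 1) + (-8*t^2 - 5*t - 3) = -10*t^2 - 7*t - 4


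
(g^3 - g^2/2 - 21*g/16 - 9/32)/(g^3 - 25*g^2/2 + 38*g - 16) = (32*g^3 - 16*g^2 - 42*g - 9)/(16*(2*g^3 - 25*g^2 + 76*g - 32))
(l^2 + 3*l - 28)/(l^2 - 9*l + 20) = (l + 7)/(l - 5)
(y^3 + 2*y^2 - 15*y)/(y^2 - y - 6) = y*(y + 5)/(y + 2)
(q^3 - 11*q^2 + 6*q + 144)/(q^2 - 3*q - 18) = q - 8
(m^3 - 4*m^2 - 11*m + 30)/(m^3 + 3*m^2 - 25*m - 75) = (m - 2)/(m + 5)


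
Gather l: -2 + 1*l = l - 2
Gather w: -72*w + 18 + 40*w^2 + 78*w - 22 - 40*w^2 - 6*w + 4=0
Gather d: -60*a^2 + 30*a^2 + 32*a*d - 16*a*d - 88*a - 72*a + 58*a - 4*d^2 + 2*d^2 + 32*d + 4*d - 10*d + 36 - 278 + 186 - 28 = -30*a^2 - 102*a - 2*d^2 + d*(16*a + 26) - 84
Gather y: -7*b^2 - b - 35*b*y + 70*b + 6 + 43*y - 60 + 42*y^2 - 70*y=-7*b^2 + 69*b + 42*y^2 + y*(-35*b - 27) - 54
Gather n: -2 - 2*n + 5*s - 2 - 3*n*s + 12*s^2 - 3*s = n*(-3*s - 2) + 12*s^2 + 2*s - 4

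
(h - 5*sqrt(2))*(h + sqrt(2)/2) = h^2 - 9*sqrt(2)*h/2 - 5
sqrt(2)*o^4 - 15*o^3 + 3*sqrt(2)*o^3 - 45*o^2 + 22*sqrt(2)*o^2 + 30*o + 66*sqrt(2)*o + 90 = (o + 3)*(o - 5*sqrt(2))*(o - 3*sqrt(2))*(sqrt(2)*o + 1)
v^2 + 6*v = v*(v + 6)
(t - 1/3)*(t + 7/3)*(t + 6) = t^3 + 8*t^2 + 101*t/9 - 14/3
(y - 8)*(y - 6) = y^2 - 14*y + 48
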